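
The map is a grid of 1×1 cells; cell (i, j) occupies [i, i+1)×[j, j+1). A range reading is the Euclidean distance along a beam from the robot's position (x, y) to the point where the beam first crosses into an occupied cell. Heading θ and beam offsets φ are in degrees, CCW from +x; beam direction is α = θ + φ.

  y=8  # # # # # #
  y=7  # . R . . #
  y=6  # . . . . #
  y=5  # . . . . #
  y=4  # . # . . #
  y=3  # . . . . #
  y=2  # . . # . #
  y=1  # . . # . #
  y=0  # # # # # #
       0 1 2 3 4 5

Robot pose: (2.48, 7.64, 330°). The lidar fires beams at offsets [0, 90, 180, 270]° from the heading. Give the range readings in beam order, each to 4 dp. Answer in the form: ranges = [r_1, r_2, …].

beam 1: φ=0°, α=330°
  direction (0.8660, -0.5000); cell (2,7); t to first gridline: x 0.6004, y 1.2800 (then +1.1547 / +2.0000)
    (3,7) via x @ 0.6004
    (3,6) via y @ 1.2800
    (4,6) via x @ 1.7551
    (5,6) via x @ 2.9098  # hit
  → r_1 = 2.9098
beam 2: φ=90°, α=60°
  direction (0.5000, 0.8660); cell (2,7); t to first gridline: x 1.0400, y 0.4157 (then +2.0000 / +1.1547)
    (2,8) via y @ 0.4157  # hit
  → r_2 = 0.4157
beam 3: φ=180°, α=150°
  direction (-0.8660, 0.5000); cell (2,7); t to first gridline: x 0.5543, y 0.7200 (then +1.1547 / +2.0000)
    (1,7) via x @ 0.5543
    (1,8) via y @ 0.7200  # hit
  → r_3 = 0.7200
beam 4: φ=270°, α=240°
  direction (-0.5000, -0.8660); cell (2,7); t to first gridline: x 0.9600, y 0.7390 (then +2.0000 / +1.1547)
    (2,6) via y @ 0.7390
    (1,6) via x @ 0.9600
    (1,5) via y @ 1.8937
    (0,5) via x @ 2.9600  # hit
  → r_4 = 2.9600

ranges = [2.9098, 0.4157, 0.7200, 2.9600]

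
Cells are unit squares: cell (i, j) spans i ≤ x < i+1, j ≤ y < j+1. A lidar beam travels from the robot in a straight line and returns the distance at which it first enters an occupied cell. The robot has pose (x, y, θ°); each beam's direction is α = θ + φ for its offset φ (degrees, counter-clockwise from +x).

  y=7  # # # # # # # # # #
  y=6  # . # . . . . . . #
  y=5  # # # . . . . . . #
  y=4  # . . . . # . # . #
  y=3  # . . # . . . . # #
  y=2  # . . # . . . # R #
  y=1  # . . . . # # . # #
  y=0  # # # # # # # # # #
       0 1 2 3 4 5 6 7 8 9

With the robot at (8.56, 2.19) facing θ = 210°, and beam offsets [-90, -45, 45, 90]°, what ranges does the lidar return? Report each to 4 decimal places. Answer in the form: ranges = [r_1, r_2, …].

beam 1: φ=-90°, α=120°
  d=(-0.5000,0.8660)  start (8,2)  tX=1.1200 tY=0.9353  stride 1/|dx|=2.0000 1/|dy|=1.1547
    cross y-line → (8,3), t=0.9353 (wall)
  → r_1 = 0.9353
beam 2: φ=-45°, α=165°
  d=(-0.9659,0.2588)  start (8,2)  tX=0.5798 tY=3.1296  stride 1/|dx|=1.0353 1/|dy|=3.8637
    cross x-line → (7,2), t=0.5798 (wall)
  → r_2 = 0.5798
beam 3: φ=45°, α=255°
  d=(-0.2588,-0.9659)  start (8,2)  tX=2.1637 tY=0.1967  stride 1/|dx|=3.8637 1/|dy|=1.0353
    cross y-line → (8,1), t=0.1967 (wall)
  → r_3 = 0.1967
beam 4: φ=90°, α=300°
  d=(0.5000,-0.8660)  start (8,2)  tX=0.8800 tY=0.2194  stride 1/|dx|=2.0000 1/|dy|=1.1547
    cross y-line → (8,1), t=0.2194 (wall)
  → r_4 = 0.2194

ranges = [0.9353, 0.5798, 0.1967, 0.2194]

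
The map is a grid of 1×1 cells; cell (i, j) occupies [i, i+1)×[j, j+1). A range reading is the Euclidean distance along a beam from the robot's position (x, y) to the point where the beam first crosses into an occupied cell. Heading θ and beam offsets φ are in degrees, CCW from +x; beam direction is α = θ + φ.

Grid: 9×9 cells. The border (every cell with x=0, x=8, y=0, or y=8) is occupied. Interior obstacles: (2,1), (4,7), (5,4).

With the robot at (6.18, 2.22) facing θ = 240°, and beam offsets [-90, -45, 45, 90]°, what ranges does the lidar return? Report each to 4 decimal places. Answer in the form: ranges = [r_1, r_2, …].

beam 1: φ=-90°, α=150°
  d=(-0.8660,0.5000)  start (6,2)  tX=0.2078 tY=1.5600  stride 1/|dx|=1.1547 1/|dy|=2.0000
    cross x-line → (5,2), t=0.2078
    cross x-line → (4,2), t=1.3625
    cross y-line → (4,3), t=1.5600
    cross x-line → (3,3), t=2.5172
    cross y-line → (3,4), t=3.5600
    cross x-line → (2,4), t=3.6719
    cross x-line → (1,4), t=4.8266
    cross y-line → (1,5), t=5.5600
    cross x-line → (0,5), t=5.9813 (wall)
  → r_1 = 5.9813
beam 2: φ=-45°, α=195°
  d=(-0.9659,-0.2588)  start (6,2)  tX=0.1863 tY=0.8500  stride 1/|dx|=1.0353 1/|dy|=3.8637
    cross x-line → (5,2), t=0.1863
    cross y-line → (5,1), t=0.8500
    cross x-line → (4,1), t=1.2216
    cross x-line → (3,1), t=2.2569
    cross x-line → (2,1), t=3.2922 (wall)
  → r_2 = 3.2922
beam 3: φ=45°, α=285°
  d=(0.2588,-0.9659)  start (6,2)  tX=3.1682 tY=0.2278  stride 1/|dx|=3.8637 1/|dy|=1.0353
    cross y-line → (6,1), t=0.2278
    cross y-line → (6,0), t=1.2630 (wall)
  → r_3 = 1.2630
beam 4: φ=90°, α=330°
  d=(0.8660,-0.5000)  start (6,2)  tX=0.9469 tY=0.4400  stride 1/|dx|=1.1547 1/|dy|=2.0000
    cross y-line → (6,1), t=0.4400
    cross x-line → (7,1), t=0.9469
    cross x-line → (8,1), t=2.1016 (wall)
  → r_4 = 2.1016

ranges = [5.9813, 3.2922, 1.2630, 2.1016]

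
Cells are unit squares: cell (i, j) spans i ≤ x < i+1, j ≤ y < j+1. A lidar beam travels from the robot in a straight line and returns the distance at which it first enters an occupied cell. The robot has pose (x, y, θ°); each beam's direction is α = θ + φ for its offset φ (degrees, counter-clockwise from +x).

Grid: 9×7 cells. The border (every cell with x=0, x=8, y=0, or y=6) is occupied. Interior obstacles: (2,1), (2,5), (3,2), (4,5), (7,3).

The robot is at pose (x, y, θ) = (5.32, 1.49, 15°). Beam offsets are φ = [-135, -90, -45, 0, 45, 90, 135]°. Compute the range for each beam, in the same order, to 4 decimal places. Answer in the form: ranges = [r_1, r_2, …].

beam 1: φ=-135°, α=240°
  dir = (cos 240°, sin 240°) = (-0.5000, -0.8660); from cell (5,1)
  next x-line at t=0.6400, next y-line at t=0.5658; Δt_x=2.0000, Δt_y=1.1547
    y: enter (5,0) at t=0.5658 ← occupied
  → r_1 = 0.5658
beam 2: φ=-90°, α=285°
  dir = (cos 285°, sin 285°) = (0.2588, -0.9659); from cell (5,1)
  next x-line at t=2.6273, next y-line at t=0.5073; Δt_x=3.8637, Δt_y=1.0353
    y: enter (5,0) at t=0.5073 ← occupied
  → r_2 = 0.5073
beam 3: φ=-45°, α=330°
  dir = (cos 330°, sin 330°) = (0.8660, -0.5000); from cell (5,1)
  next x-line at t=0.7852, next y-line at t=0.9800; Δt_x=1.1547, Δt_y=2.0000
    x: enter (6,1) at t=0.7852
    y: enter (6,0) at t=0.9800 ← occupied
  → r_3 = 0.9800
beam 4: φ=0°, α=15°
  dir = (cos 15°, sin 15°) = (0.9659, 0.2588); from cell (5,1)
  next x-line at t=0.7040, next y-line at t=1.9705; Δt_x=1.0353, Δt_y=3.8637
    x: enter (6,1) at t=0.7040
    x: enter (7,1) at t=1.7393
    y: enter (7,2) at t=1.9705
    x: enter (8,2) at t=2.7745 ← occupied
  → r_4 = 2.7745
beam 5: φ=45°, α=60°
  dir = (cos 60°, sin 60°) = (0.5000, 0.8660); from cell (5,1)
  next x-line at t=1.3600, next y-line at t=0.5889; Δt_x=2.0000, Δt_y=1.1547
    y: enter (5,2) at t=0.5889
    x: enter (6,2) at t=1.3600
    y: enter (6,3) at t=1.7436
    y: enter (6,4) at t=2.8983
    x: enter (7,4) at t=3.3600
    y: enter (7,5) at t=4.0530
    y: enter (7,6) at t=5.2077 ← occupied
  → r_5 = 5.2077
beam 6: φ=90°, α=105°
  dir = (cos 105°, sin 105°) = (-0.2588, 0.9659); from cell (5,1)
  next x-line at t=1.2364, next y-line at t=0.5280; Δt_x=3.8637, Δt_y=1.0353
    y: enter (5,2) at t=0.5280
    x: enter (4,2) at t=1.2364
    y: enter (4,3) at t=1.5633
    y: enter (4,4) at t=2.5985
    y: enter (4,5) at t=3.6338 ← occupied
  → r_6 = 3.6338
beam 7: φ=135°, α=150°
  dir = (cos 150°, sin 150°) = (-0.8660, 0.5000); from cell (5,1)
  next x-line at t=0.3695, next y-line at t=1.0200; Δt_x=1.1547, Δt_y=2.0000
    x: enter (4,1) at t=0.3695
    y: enter (4,2) at t=1.0200
    x: enter (3,2) at t=1.5242 ← occupied
  → r_7 = 1.5242

ranges = [0.5658, 0.5073, 0.9800, 2.7745, 5.2077, 3.6338, 1.5242]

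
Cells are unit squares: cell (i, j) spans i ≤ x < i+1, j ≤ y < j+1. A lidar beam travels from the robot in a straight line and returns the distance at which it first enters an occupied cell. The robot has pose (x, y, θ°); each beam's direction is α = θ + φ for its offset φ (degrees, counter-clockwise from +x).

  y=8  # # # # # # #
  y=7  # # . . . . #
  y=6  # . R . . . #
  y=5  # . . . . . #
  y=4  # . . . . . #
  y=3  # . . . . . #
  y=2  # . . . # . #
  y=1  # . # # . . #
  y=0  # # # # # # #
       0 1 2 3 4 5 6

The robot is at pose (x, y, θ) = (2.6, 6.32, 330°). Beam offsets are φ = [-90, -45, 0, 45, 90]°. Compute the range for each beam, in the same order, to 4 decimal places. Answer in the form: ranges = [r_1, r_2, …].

beam 1: φ=-90°, α=240°
  direction (-0.5000, -0.8660); cell (2,6); t to first gridline: x 1.2000, y 0.3695 (then +2.0000 / +1.1547)
    (2,5) via y @ 0.3695
    (1,5) via x @ 1.2000
    (1,4) via y @ 1.5242
    (1,3) via y @ 2.6789
    (0,3) via x @ 3.2000  # hit
  → r_1 = 3.2000
beam 2: φ=-45°, α=285°
  direction (0.2588, -0.9659); cell (2,6); t to first gridline: x 1.5455, y 0.3313 (then +3.8637 / +1.0353)
    (2,5) via y @ 0.3313
    (2,4) via y @ 1.3666
    (3,4) via x @ 1.5455
    (3,3) via y @ 2.4018
    (3,2) via y @ 3.4371
    (3,1) via y @ 4.4724  # hit
  → r_2 = 4.4724
beam 3: φ=0°, α=330°
  direction (0.8660, -0.5000); cell (2,6); t to first gridline: x 0.4619, y 0.6400 (then +1.1547 / +2.0000)
    (3,6) via x @ 0.4619
    (3,5) via y @ 0.6400
    (4,5) via x @ 1.6166
    (4,4) via y @ 2.6400
    (5,4) via x @ 2.7713
    (6,4) via x @ 3.9260  # hit
  → r_3 = 3.9260
beam 4: φ=45°, α=15°
  direction (0.9659, 0.2588); cell (2,6); t to first gridline: x 0.4141, y 2.6273 (then +1.0353 / +3.8637)
    (3,6) via x @ 0.4141
    (4,6) via x @ 1.4494
    (5,6) via x @ 2.4847
    (5,7) via y @ 2.6273
    (6,7) via x @ 3.5199  # hit
  → r_4 = 3.5199
beam 5: φ=90°, α=60°
  direction (0.5000, 0.8660); cell (2,6); t to first gridline: x 0.8000, y 0.7852 (then +2.0000 / +1.1547)
    (2,7) via y @ 0.7852
    (3,7) via x @ 0.8000
    (3,8) via y @ 1.9399  # hit
  → r_5 = 1.9399

ranges = [3.2000, 4.4724, 3.9260, 3.5199, 1.9399]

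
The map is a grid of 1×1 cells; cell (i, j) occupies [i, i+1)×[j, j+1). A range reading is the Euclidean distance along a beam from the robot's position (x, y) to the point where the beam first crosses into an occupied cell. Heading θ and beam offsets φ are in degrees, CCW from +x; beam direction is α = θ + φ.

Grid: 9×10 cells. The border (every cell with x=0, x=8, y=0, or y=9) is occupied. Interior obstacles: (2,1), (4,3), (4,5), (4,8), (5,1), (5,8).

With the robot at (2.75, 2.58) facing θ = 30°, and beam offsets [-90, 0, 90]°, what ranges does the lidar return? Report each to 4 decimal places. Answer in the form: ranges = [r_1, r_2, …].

ranges = [1.8244, 1.4434, 3.5000]

beam 1: φ=-90°, α=300°
  d=(0.5000,-0.8660)  start (2,2)  tX=0.5000 tY=0.6697  stride 1/|dx|=2.0000 1/|dy|=1.1547
    cross x-line → (3,2), t=0.5000
    cross y-line → (3,1), t=0.6697
    cross y-line → (3,0), t=1.8244 (wall)
  → r_1 = 1.8244
beam 2: φ=0°, α=30°
  d=(0.8660,0.5000)  start (2,2)  tX=0.2887 tY=0.8400  stride 1/|dx|=1.1547 1/|dy|=2.0000
    cross x-line → (3,2), t=0.2887
    cross y-line → (3,3), t=0.8400
    cross x-line → (4,3), t=1.4434 (wall)
  → r_2 = 1.4434
beam 3: φ=90°, α=120°
  d=(-0.5000,0.8660)  start (2,2)  tX=1.5000 tY=0.4850  stride 1/|dx|=2.0000 1/|dy|=1.1547
    cross y-line → (2,3), t=0.4850
    cross x-line → (1,3), t=1.5000
    cross y-line → (1,4), t=1.6397
    cross y-line → (1,5), t=2.7944
    cross x-line → (0,5), t=3.5000 (wall)
  → r_3 = 3.5000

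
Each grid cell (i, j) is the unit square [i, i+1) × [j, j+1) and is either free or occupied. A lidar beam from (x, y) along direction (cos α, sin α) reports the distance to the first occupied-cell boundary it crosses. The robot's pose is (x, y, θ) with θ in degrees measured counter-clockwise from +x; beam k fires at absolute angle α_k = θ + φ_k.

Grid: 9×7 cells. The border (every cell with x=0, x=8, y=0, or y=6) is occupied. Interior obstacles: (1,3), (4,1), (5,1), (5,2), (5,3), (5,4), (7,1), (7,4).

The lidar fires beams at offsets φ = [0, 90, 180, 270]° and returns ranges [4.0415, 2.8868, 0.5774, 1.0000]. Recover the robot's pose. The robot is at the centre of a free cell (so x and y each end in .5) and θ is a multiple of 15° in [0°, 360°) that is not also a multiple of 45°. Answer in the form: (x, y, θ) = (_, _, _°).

(x, y, θ) = (4.5, 3.5, 150°)

The pose lattice has 27·16 = 432 candidates. Test each by forward raycasting.
  (2.5, 2.5, 75°): beam 1 = 3.6235 ≠ 4.0415 ✗
  (6.5, 3.5, 345°): beam 1 = 1.5529 ≠ 4.0415 ✗
  (3.5, 1.5, 210°): beam 1 = 1.0000 ≠ 4.0415 ✗
  (4.5, 2.5, 150°): beam 1 = 2.8868 ≠ 4.0415 ✗
  (1.5, 4.5, 210°): beam 1 = 0.5774 ≠ 4.0415 ✗
  …
  (4.5, 3.5, 150°): r_1=4.0415, r_2=2.8868, r_3=0.5774, r_4=1.0000 — all match ✓
No second candidate reproduces the full scan.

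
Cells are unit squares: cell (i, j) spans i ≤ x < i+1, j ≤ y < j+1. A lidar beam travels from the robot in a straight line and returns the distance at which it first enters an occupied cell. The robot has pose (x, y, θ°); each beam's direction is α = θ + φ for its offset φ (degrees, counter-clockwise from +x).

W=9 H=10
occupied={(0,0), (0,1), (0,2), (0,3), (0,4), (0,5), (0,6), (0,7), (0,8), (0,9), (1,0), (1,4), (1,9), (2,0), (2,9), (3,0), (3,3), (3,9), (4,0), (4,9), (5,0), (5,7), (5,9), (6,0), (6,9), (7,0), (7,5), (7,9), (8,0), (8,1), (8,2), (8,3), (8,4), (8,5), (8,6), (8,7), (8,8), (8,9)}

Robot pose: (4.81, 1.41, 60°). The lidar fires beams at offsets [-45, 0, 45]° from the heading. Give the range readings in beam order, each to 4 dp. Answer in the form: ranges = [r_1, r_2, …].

ranges = [3.3025, 4.3800, 7.8577]

beam 1: φ=-45°, α=15°
  d=(0.9659,0.2588)  start (4,1)  tX=0.1967 tY=2.2796  stride 1/|dx|=1.0353 1/|dy|=3.8637
    cross x-line → (5,1), t=0.1967
    cross x-line → (6,1), t=1.2320
    cross x-line → (7,1), t=2.2673
    cross y-line → (7,2), t=2.2796
    cross x-line → (8,2), t=3.3025 (wall)
  → r_1 = 3.3025
beam 2: φ=0°, α=60°
  d=(0.5000,0.8660)  start (4,1)  tX=0.3800 tY=0.6813  stride 1/|dx|=2.0000 1/|dy|=1.1547
    cross x-line → (5,1), t=0.3800
    cross y-line → (5,2), t=0.6813
    cross y-line → (5,3), t=1.8360
    cross x-line → (6,3), t=2.3800
    cross y-line → (6,4), t=2.9907
    cross y-line → (6,5), t=4.1454
    cross x-line → (7,5), t=4.3800 (wall)
  → r_2 = 4.3800
beam 3: φ=45°, α=105°
  d=(-0.2588,0.9659)  start (4,1)  tX=3.1296 tY=0.6108  stride 1/|dx|=3.8637 1/|dy|=1.0353
    cross y-line → (4,2), t=0.6108
    cross y-line → (4,3), t=1.6461
    cross y-line → (4,4), t=2.6814
    cross x-line → (3,4), t=3.1296
    cross y-line → (3,5), t=3.7166
    cross y-line → (3,6), t=4.7519
    cross y-line → (3,7), t=5.7872
    cross y-line → (3,8), t=6.8225
    cross x-line → (2,8), t=6.9933
    cross y-line → (2,9), t=7.8577 (wall)
  → r_3 = 7.8577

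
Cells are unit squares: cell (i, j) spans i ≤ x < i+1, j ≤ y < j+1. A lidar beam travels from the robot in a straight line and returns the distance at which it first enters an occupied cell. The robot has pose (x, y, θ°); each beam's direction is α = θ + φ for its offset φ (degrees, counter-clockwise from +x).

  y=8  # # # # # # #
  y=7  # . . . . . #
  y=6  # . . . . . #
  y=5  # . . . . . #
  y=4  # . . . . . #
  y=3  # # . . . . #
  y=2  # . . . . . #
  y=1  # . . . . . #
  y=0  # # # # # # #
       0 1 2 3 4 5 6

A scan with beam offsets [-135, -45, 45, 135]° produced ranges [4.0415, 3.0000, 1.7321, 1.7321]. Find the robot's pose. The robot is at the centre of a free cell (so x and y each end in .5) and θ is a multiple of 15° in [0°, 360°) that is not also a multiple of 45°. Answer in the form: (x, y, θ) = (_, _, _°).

(x, y, θ) = (4.5, 6.5, 345°)

Enumerate (i+0.5, j+0.5, θ) over the 34 free cells and 16 admissible headings. For each, cast all 4 beams and compare to the given ranges.
  (1.5, 4.5, 285°): beam 1 = 0.5774 ≠ 4.0415 ✗
  (2.5, 2.5, 30°): beam 1 = 1.5529 ≠ 4.0415 ✗
  (1.5, 1.5, 15°): beam 1 = 0.5774 ≠ 4.0415 ✗
  (3.5, 5.5, 255°): beam 1 = 2.8868 ≠ 4.0415 ✗
  …
  (4.5, 6.5, 345°): r_1=4.0415, r_2=3.0000, r_3=1.7321, r_4=1.7321 — all match ✓
Unique over the lattice → pose = (4.5, 6.5, 345°).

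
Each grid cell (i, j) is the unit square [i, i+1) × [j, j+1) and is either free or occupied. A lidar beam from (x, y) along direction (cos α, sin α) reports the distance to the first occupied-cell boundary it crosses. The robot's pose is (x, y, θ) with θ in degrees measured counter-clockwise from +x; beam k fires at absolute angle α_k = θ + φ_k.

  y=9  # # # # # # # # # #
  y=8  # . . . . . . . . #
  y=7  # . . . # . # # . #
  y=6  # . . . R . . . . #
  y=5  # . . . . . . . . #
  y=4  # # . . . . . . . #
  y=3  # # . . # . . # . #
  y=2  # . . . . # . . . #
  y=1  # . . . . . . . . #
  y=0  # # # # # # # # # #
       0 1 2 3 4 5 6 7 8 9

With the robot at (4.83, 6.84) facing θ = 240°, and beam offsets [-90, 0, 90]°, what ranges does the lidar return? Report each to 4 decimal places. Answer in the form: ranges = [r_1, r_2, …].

beam 1: φ=-90°, α=150°
  direction (-0.8660, 0.5000); cell (4,6); t to first gridline: x 0.9584, y 0.3200 (then +1.1547 / +2.0000)
    (4,7) via y @ 0.3200  # hit
  → r_1 = 0.3200
beam 2: φ=0°, α=240°
  direction (-0.5000, -0.8660); cell (4,6); t to first gridline: x 1.6600, y 0.9699 (then +2.0000 / +1.1547)
    (4,5) via y @ 0.9699
    (3,5) via x @ 1.6600
    (3,4) via y @ 2.1246
    (3,3) via y @ 3.2793
    (2,3) via x @ 3.6600
    (2,2) via y @ 4.4341
    (2,1) via y @ 5.5888
    (1,1) via x @ 5.6600
    (1,0) via y @ 6.7435  # hit
  → r_2 = 6.7435
beam 3: φ=90°, α=330°
  direction (0.8660, -0.5000); cell (4,6); t to first gridline: x 0.1963, y 1.6800 (then +1.1547 / +2.0000)
    (5,6) via x @ 0.1963
    (6,6) via x @ 1.3510
    (6,5) via y @ 1.6800
    (7,5) via x @ 2.5057
    (8,5) via x @ 3.6604
    (8,4) via y @ 3.6800
    (9,4) via x @ 4.8151  # hit
  → r_3 = 4.8151

ranges = [0.3200, 6.7435, 4.8151]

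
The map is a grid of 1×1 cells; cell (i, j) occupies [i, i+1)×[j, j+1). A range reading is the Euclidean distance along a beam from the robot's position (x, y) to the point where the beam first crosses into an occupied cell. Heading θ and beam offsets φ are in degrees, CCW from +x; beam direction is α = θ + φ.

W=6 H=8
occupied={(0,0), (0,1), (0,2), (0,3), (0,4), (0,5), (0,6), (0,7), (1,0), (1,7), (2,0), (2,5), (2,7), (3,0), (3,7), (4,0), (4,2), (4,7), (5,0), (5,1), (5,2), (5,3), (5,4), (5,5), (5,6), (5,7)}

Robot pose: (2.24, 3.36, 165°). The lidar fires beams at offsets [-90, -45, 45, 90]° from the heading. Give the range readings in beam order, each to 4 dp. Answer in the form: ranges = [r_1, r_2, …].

ranges = [1.6979, 2.4800, 1.4318, 2.4433]

beam 1: φ=-90°, α=75°
  dir = (cos 75°, sin 75°) = (0.2588, 0.9659); from cell (2,3)
  next x-line at t=2.9364, next y-line at t=0.6626; Δt_x=3.8637, Δt_y=1.0353
    y: enter (2,4) at t=0.6626
    y: enter (2,5) at t=1.6979 ← occupied
  → r_1 = 1.6979
beam 2: φ=-45°, α=120°
  dir = (cos 120°, sin 120°) = (-0.5000, 0.8660); from cell (2,3)
  next x-line at t=0.4800, next y-line at t=0.7390; Δt_x=2.0000, Δt_y=1.1547
    x: enter (1,3) at t=0.4800
    y: enter (1,4) at t=0.7390
    y: enter (1,5) at t=1.8937
    x: enter (0,5) at t=2.4800 ← occupied
  → r_2 = 2.4800
beam 3: φ=45°, α=210°
  dir = (cos 210°, sin 210°) = (-0.8660, -0.5000); from cell (2,3)
  next x-line at t=0.2771, next y-line at t=0.7200; Δt_x=1.1547, Δt_y=2.0000
    x: enter (1,3) at t=0.2771
    y: enter (1,2) at t=0.7200
    x: enter (0,2) at t=1.4318 ← occupied
  → r_3 = 1.4318
beam 4: φ=90°, α=255°
  dir = (cos 255°, sin 255°) = (-0.2588, -0.9659); from cell (2,3)
  next x-line at t=0.9273, next y-line at t=0.3727; Δt_x=3.8637, Δt_y=1.0353
    y: enter (2,2) at t=0.3727
    x: enter (1,2) at t=0.9273
    y: enter (1,1) at t=1.4080
    y: enter (1,0) at t=2.4433 ← occupied
  → r_4 = 2.4433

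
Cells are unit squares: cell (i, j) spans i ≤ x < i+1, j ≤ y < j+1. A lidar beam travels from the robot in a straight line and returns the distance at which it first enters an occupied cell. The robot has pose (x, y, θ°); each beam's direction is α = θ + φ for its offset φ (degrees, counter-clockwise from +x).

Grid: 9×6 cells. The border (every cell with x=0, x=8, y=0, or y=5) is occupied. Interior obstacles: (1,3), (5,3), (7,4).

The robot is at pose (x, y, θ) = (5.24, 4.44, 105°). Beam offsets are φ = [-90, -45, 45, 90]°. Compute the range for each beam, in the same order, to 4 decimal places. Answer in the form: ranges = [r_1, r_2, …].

beam 1: φ=-90°, α=15°
  direction (0.9659, 0.2588); cell (5,4); t to first gridline: x 0.7868, y 2.1637 (then +1.0353 / +3.8637)
    (6,4) via x @ 0.7868
    (7,4) via x @ 1.8221  # hit
  → r_1 = 1.8221
beam 2: φ=-45°, α=60°
  direction (0.5000, 0.8660); cell (5,4); t to first gridline: x 1.5200, y 0.6466 (then +2.0000 / +1.1547)
    (5,5) via y @ 0.6466  # hit
  → r_2 = 0.6466
beam 3: φ=45°, α=150°
  direction (-0.8660, 0.5000); cell (5,4); t to first gridline: x 0.2771, y 1.1200 (then +1.1547 / +2.0000)
    (4,4) via x @ 0.2771
    (4,5) via y @ 1.1200  # hit
  → r_3 = 1.1200
beam 4: φ=90°, α=195°
  direction (-0.9659, -0.2588); cell (5,4); t to first gridline: x 0.2485, y 1.7000 (then +1.0353 / +3.8637)
    (4,4) via x @ 0.2485
    (3,4) via x @ 1.2837
    (3,3) via y @ 1.7000
    (2,3) via x @ 2.3190
    (1,3) via x @ 3.3543  # hit
  → r_4 = 3.3543

ranges = [1.8221, 0.6466, 1.1200, 3.3543]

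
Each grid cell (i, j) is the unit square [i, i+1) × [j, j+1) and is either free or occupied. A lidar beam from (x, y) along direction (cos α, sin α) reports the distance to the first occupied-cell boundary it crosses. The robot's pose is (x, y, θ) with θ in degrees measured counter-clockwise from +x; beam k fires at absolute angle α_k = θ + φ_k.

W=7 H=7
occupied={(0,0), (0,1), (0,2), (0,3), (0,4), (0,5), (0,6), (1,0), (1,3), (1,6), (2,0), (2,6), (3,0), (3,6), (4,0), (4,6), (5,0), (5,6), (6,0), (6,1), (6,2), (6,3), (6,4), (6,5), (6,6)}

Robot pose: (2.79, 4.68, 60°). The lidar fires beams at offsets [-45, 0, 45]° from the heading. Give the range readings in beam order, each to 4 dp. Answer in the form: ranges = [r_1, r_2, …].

beam 1: φ=-45°, α=15°
  dir = (cos 15°, sin 15°) = (0.9659, 0.2588); from cell (2,4)
  next x-line at t=0.2174, next y-line at t=1.2364; Δt_x=1.0353, Δt_y=3.8637
    x: enter (3,4) at t=0.2174
    y: enter (3,5) at t=1.2364
    x: enter (4,5) at t=1.2527
    x: enter (5,5) at t=2.2880
    x: enter (6,5) at t=3.3232 ← occupied
  → r_1 = 3.3232
beam 2: φ=0°, α=60°
  dir = (cos 60°, sin 60°) = (0.5000, 0.8660); from cell (2,4)
  next x-line at t=0.4200, next y-line at t=0.3695; Δt_x=2.0000, Δt_y=1.1547
    y: enter (2,5) at t=0.3695
    x: enter (3,5) at t=0.4200
    y: enter (3,6) at t=1.5242 ← occupied
  → r_2 = 1.5242
beam 3: φ=45°, α=105°
  dir = (cos 105°, sin 105°) = (-0.2588, 0.9659); from cell (2,4)
  next x-line at t=3.0523, next y-line at t=0.3313; Δt_x=3.8637, Δt_y=1.0353
    y: enter (2,5) at t=0.3313
    y: enter (2,6) at t=1.3666 ← occupied
  → r_3 = 1.3666

ranges = [3.3232, 1.5242, 1.3666]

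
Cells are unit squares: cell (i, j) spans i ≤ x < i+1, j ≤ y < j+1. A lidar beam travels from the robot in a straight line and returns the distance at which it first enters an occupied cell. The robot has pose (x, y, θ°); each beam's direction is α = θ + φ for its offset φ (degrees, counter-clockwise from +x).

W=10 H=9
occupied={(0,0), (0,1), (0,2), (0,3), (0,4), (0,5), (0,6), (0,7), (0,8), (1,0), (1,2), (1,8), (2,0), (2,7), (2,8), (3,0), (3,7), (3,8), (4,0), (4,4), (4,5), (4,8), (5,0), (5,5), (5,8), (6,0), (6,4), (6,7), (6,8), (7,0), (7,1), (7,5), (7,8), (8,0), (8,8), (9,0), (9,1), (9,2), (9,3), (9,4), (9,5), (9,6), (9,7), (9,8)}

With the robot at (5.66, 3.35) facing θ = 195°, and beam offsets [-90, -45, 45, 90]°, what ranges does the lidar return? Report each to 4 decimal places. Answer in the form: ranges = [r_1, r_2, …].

beam 1: φ=-90°, α=105°
  direction (-0.2588, 0.9659); cell (5,3); t to first gridline: x 2.5500, y 0.6729 (then +3.8637 / +1.0353)
    (5,4) via y @ 0.6729
    (5,5) via y @ 1.7082  # hit
  → r_1 = 1.7082
beam 2: φ=-45°, α=150°
  direction (-0.8660, 0.5000); cell (5,3); t to first gridline: x 0.7621, y 1.3000 (then +1.1547 / +2.0000)
    (4,3) via x @ 0.7621
    (4,4) via y @ 1.3000  # hit
  → r_2 = 1.3000
beam 3: φ=45°, α=240°
  direction (-0.5000, -0.8660); cell (5,3); t to first gridline: x 1.3200, y 0.4041 (then +2.0000 / +1.1547)
    (5,2) via y @ 0.4041
    (4,2) via x @ 1.3200
    (4,1) via y @ 1.5588
    (4,0) via y @ 2.7135  # hit
  → r_3 = 2.7135
beam 4: φ=90°, α=285°
  direction (0.2588, -0.9659); cell (5,3); t to first gridline: x 1.3137, y 0.3623 (then +3.8637 / +1.0353)
    (5,2) via y @ 0.3623
    (6,2) via x @ 1.3137
    (6,1) via y @ 1.3976
    (6,0) via y @ 2.4329  # hit
  → r_4 = 2.4329

ranges = [1.7082, 1.3000, 2.7135, 2.4329]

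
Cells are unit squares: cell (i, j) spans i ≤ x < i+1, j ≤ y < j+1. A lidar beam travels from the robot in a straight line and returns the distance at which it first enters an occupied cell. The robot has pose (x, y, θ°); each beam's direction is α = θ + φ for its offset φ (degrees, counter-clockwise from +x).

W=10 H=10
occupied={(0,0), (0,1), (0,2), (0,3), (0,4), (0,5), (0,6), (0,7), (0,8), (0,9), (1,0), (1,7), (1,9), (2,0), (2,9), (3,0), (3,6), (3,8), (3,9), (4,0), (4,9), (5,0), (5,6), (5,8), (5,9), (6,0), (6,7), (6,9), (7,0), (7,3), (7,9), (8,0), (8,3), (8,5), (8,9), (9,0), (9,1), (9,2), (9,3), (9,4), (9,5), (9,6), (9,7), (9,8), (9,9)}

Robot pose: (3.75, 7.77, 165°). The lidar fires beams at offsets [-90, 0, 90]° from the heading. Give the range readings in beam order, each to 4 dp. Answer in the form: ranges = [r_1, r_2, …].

ranges = [0.2381, 2.8470, 0.7972]

beam 1: φ=-90°, α=75°
  dir = (cos 75°, sin 75°) = (0.2588, 0.9659); from cell (3,7)
  next x-line at t=0.9659, next y-line at t=0.2381; Δt_x=3.8637, Δt_y=1.0353
    y: enter (3,8) at t=0.2381 ← occupied
  → r_1 = 0.2381
beam 2: φ=0°, α=165°
  dir = (cos 165°, sin 165°) = (-0.9659, 0.2588); from cell (3,7)
  next x-line at t=0.7765, next y-line at t=0.8887; Δt_x=1.0353, Δt_y=3.8637
    x: enter (2,7) at t=0.7765
    y: enter (2,8) at t=0.8887
    x: enter (1,8) at t=1.8117
    x: enter (0,8) at t=2.8470 ← occupied
  → r_2 = 2.8470
beam 3: φ=90°, α=255°
  dir = (cos 255°, sin 255°) = (-0.2588, -0.9659); from cell (3,7)
  next x-line at t=2.8978, next y-line at t=0.7972; Δt_x=3.8637, Δt_y=1.0353
    y: enter (3,6) at t=0.7972 ← occupied
  → r_3 = 0.7972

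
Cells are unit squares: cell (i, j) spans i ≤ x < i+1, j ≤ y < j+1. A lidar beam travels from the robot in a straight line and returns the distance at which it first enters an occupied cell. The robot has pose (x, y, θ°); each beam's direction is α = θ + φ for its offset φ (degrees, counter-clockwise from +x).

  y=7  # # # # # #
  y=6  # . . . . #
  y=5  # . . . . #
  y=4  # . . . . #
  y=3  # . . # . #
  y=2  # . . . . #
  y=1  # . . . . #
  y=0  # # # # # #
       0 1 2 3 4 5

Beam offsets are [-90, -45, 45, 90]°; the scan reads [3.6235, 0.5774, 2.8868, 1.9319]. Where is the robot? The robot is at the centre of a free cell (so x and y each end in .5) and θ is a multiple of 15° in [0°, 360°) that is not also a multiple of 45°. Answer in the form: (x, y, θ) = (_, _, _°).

(x, y, θ) = (4.5, 3.5, 195°)

The pose lattice has 23·16 = 368 candidates. Test each by forward raycasting.
  (3.5, 2.5, 300°): beam 1 = 2.8868 ≠ 3.6235 ✗
  (4.5, 2.5, 30°): beam 1 = 1.0000 ≠ 3.6235 ✗
  (3.5, 6.5, 285°): beam 1 = 2.5882 ≠ 3.6235 ✗
  …
  (4.5, 3.5, 195°): r_1=3.6235, r_2=0.5774, r_3=2.8868, r_4=1.9319 — all match ✓
Unique over the lattice → pose = (4.5, 3.5, 195°).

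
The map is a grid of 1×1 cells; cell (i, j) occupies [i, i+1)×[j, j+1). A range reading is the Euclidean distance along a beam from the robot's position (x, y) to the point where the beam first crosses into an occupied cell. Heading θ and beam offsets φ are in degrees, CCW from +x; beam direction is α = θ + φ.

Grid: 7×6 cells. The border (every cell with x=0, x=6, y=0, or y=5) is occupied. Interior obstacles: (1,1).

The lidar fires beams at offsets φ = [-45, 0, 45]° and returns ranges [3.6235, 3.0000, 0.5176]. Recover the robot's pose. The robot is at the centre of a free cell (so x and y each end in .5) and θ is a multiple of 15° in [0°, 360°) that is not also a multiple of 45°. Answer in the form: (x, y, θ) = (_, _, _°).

Enumerate (i+0.5, j+0.5, θ) over the 19 free cells and 16 admissible headings. For each, cast all 3 beams and compare to the given ranges.
  (3.5, 4.5, 165°): beam 1 = 0.5774 ≠ 3.6235 ✗
  (3.5, 3.5, 165°): beam 1 = 1.7321 ≠ 3.6235 ✗
  (3.5, 1.5, 30°): beam 1 = 1.9319 ≠ 3.6235 ✗
  (1.5, 3.5, 75°): beam 1 = 3.0000 ≠ 3.6235 ✗
  …
  (2.5, 1.5, 120°): r_1=3.6235, r_2=3.0000, r_3=0.5176 — all match ✓
Only this pose fits every beam.

(x, y, θ) = (2.5, 1.5, 120°)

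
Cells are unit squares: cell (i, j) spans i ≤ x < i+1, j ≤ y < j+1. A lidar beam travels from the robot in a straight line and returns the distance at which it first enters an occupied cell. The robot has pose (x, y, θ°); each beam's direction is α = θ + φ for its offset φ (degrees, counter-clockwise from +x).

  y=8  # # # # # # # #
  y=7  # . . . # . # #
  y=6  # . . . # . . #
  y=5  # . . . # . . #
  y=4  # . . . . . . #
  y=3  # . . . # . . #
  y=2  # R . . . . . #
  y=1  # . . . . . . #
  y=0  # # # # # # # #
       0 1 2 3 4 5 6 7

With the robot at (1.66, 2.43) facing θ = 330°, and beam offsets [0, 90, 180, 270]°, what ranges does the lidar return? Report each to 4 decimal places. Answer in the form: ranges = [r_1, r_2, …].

ranges = [2.8600, 4.6800, 0.7621, 1.3200]

beam 1: φ=0°, α=330°
  d=(0.8660,-0.5000)  start (1,2)  tX=0.3926 tY=0.8600  stride 1/|dx|=1.1547 1/|dy|=2.0000
    cross x-line → (2,2), t=0.3926
    cross y-line → (2,1), t=0.8600
    cross x-line → (3,1), t=1.5473
    cross x-line → (4,1), t=2.7020
    cross y-line → (4,0), t=2.8600 (wall)
  → r_1 = 2.8600
beam 2: φ=90°, α=60°
  d=(0.5000,0.8660)  start (1,2)  tX=0.6800 tY=0.6582  stride 1/|dx|=2.0000 1/|dy|=1.1547
    cross y-line → (1,3), t=0.6582
    cross x-line → (2,3), t=0.6800
    cross y-line → (2,4), t=1.8129
    cross x-line → (3,4), t=2.6800
    cross y-line → (3,5), t=2.9676
    cross y-line → (3,6), t=4.1223
    cross x-line → (4,6), t=4.6800 (wall)
  → r_2 = 4.6800
beam 3: φ=180°, α=150°
  d=(-0.8660,0.5000)  start (1,2)  tX=0.7621 tY=1.1400  stride 1/|dx|=1.1547 1/|dy|=2.0000
    cross x-line → (0,2), t=0.7621 (wall)
  → r_3 = 0.7621
beam 4: φ=270°, α=240°
  d=(-0.5000,-0.8660)  start (1,2)  tX=1.3200 tY=0.4965  stride 1/|dx|=2.0000 1/|dy|=1.1547
    cross y-line → (1,1), t=0.4965
    cross x-line → (0,1), t=1.3200 (wall)
  → r_4 = 1.3200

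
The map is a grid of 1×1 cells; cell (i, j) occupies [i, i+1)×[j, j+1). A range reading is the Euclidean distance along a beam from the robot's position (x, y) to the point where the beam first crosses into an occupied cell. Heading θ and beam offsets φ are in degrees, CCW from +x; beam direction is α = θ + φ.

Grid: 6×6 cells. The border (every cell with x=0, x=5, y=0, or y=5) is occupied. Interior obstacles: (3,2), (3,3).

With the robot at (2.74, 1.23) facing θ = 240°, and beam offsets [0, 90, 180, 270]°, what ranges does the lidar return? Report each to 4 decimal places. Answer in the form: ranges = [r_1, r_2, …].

ranges = [0.2656, 0.4600, 0.8891, 2.0092]

beam 1: φ=0°, α=240°
  direction (-0.5000, -0.8660); cell (2,1); t to first gridline: x 1.4800, y 0.2656 (then +2.0000 / +1.1547)
    (2,0) via y @ 0.2656  # hit
  → r_1 = 0.2656
beam 2: φ=90°, α=330°
  direction (0.8660, -0.5000); cell (2,1); t to first gridline: x 0.3002, y 0.4600 (then +1.1547 / +2.0000)
    (3,1) via x @ 0.3002
    (3,0) via y @ 0.4600  # hit
  → r_2 = 0.4600
beam 3: φ=180°, α=60°
  direction (0.5000, 0.8660); cell (2,1); t to first gridline: x 0.5200, y 0.8891 (then +2.0000 / +1.1547)
    (3,1) via x @ 0.5200
    (3,2) via y @ 0.8891  # hit
  → r_3 = 0.8891
beam 4: φ=270°, α=150°
  direction (-0.8660, 0.5000); cell (2,1); t to first gridline: x 0.8545, y 1.5400 (then +1.1547 / +2.0000)
    (1,1) via x @ 0.8545
    (1,2) via y @ 1.5400
    (0,2) via x @ 2.0092  # hit
  → r_4 = 2.0092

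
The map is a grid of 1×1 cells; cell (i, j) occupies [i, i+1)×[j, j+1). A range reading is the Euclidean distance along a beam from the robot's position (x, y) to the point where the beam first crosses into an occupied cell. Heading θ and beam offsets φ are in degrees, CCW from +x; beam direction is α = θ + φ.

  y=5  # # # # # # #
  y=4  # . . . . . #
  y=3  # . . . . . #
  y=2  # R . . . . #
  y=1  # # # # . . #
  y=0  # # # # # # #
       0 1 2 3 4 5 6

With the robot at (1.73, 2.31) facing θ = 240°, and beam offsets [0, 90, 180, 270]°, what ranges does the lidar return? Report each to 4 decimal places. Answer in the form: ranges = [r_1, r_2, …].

ranges = [0.3580, 0.6200, 3.1061, 0.8429]

beam 1: φ=0°, α=240°
  cosα=-0.5000 sinα=-0.8660 | (1,2) | tMaxX 1.4600 tMaxY 0.3580 | tΔX 2.0000 tΔY 1.1547
    t=0.3580 [y] (1,1) — stop
  → r_1 = 0.3580
beam 2: φ=90°, α=330°
  cosα=0.8660 sinα=-0.5000 | (1,2) | tMaxX 0.3118 tMaxY 0.6200 | tΔX 1.1547 tΔY 2.0000
    t=0.3118 [x] (2,2)
    t=0.6200 [y] (2,1) — stop
  → r_2 = 0.6200
beam 3: φ=180°, α=60°
  cosα=0.5000 sinα=0.8660 | (1,2) | tMaxX 0.5400 tMaxY 0.7967 | tΔX 2.0000 tΔY 1.1547
    t=0.5400 [x] (2,2)
    t=0.7967 [y] (2,3)
    t=1.9514 [y] (2,4)
    t=2.5400 [x] (3,4)
    t=3.1061 [y] (3,5) — stop
  → r_3 = 3.1061
beam 4: φ=270°, α=150°
  cosα=-0.8660 sinα=0.5000 | (1,2) | tMaxX 0.8429 tMaxY 1.3800 | tΔX 1.1547 tΔY 2.0000
    t=0.8429 [x] (0,2) — stop
  → r_4 = 0.8429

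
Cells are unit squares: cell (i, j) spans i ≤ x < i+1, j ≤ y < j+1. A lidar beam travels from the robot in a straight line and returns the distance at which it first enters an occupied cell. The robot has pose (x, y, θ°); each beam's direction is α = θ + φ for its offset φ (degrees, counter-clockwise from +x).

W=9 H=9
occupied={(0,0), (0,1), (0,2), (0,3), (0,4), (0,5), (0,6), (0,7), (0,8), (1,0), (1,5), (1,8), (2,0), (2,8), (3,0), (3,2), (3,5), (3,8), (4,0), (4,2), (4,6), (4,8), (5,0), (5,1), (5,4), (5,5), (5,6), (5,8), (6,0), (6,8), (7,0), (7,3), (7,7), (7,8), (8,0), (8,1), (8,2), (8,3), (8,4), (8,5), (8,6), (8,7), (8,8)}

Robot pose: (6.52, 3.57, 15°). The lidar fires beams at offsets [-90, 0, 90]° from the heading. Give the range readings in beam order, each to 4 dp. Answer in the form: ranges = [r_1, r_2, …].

beam 1: φ=-90°, α=285°
  dir = (cos 285°, sin 285°) = (0.2588, -0.9659); from cell (6,3)
  next x-line at t=1.8546, next y-line at t=0.5901; Δt_x=3.8637, Δt_y=1.0353
    y: enter (6,2) at t=0.5901
    y: enter (6,1) at t=1.6254
    x: enter (7,1) at t=1.8546
    y: enter (7,0) at t=2.6607 ← occupied
  → r_1 = 2.6607
beam 2: φ=0°, α=15°
  dir = (cos 15°, sin 15°) = (0.9659, 0.2588); from cell (6,3)
  next x-line at t=0.4969, next y-line at t=1.6614; Δt_x=1.0353, Δt_y=3.8637
    x: enter (7,3) at t=0.4969 ← occupied
  → r_2 = 0.4969
beam 3: φ=90°, α=105°
  dir = (cos 105°, sin 105°) = (-0.2588, 0.9659); from cell (6,3)
  next x-line at t=2.0091, next y-line at t=0.4452; Δt_x=3.8637, Δt_y=1.0353
    y: enter (6,4) at t=0.4452
    y: enter (6,5) at t=1.4804
    x: enter (5,5) at t=2.0091 ← occupied
  → r_3 = 2.0091

ranges = [2.6607, 0.4969, 2.0091]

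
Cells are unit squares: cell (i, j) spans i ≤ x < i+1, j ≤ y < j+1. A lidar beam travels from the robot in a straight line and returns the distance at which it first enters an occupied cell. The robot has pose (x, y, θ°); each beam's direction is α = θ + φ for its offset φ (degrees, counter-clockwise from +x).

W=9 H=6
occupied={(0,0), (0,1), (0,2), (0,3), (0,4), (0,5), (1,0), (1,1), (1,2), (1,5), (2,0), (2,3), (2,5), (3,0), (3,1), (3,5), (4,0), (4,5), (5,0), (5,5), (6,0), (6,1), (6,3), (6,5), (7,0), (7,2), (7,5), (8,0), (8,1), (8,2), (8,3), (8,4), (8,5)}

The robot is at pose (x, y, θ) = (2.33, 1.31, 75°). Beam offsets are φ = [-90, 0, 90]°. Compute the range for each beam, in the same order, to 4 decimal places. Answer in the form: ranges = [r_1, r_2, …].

ranges = [0.6936, 1.7496, 0.3416]

beam 1: φ=-90°, α=345°
  direction (0.9659, -0.2588); cell (2,1); t to first gridline: x 0.6936, y 1.1977 (then +1.0353 / +3.8637)
    (3,1) via x @ 0.6936  # hit
  → r_1 = 0.6936
beam 2: φ=0°, α=75°
  direction (0.2588, 0.9659); cell (2,1); t to first gridline: x 2.5887, y 0.7143 (then +3.8637 / +1.0353)
    (2,2) via y @ 0.7143
    (2,3) via y @ 1.7496  # hit
  → r_2 = 1.7496
beam 3: φ=90°, α=165°
  direction (-0.9659, 0.2588); cell (2,1); t to first gridline: x 0.3416, y 2.6660 (then +1.0353 / +3.8637)
    (1,1) via x @ 0.3416  # hit
  → r_3 = 0.3416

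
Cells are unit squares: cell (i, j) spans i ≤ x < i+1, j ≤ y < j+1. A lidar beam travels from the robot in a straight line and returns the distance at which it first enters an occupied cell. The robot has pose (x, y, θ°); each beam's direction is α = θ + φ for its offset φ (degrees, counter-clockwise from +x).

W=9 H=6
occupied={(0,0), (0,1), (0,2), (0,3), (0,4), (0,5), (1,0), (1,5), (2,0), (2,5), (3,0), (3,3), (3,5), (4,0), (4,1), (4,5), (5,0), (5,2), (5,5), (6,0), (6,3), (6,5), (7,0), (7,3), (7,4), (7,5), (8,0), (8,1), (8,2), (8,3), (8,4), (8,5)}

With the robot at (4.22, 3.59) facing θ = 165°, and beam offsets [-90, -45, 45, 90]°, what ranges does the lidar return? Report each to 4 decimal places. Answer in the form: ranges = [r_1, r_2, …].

ranges = [1.4597, 0.4400, 0.2540, 2.6814]

beam 1: φ=-90°, α=75°
  cosα=0.2588 sinα=0.9659 | (4,3) | tMaxX 3.0137 tMaxY 0.4245 | tΔX 3.8637 tΔY 1.0353
    t=0.4245 [y] (4,4)
    t=1.4597 [y] (4,5) — stop
  → r_1 = 1.4597
beam 2: φ=-45°, α=120°
  cosα=-0.5000 sinα=0.8660 | (4,3) | tMaxX 0.4400 tMaxY 0.4734 | tΔX 2.0000 tΔY 1.1547
    t=0.4400 [x] (3,3) — stop
  → r_2 = 0.4400
beam 3: φ=45°, α=210°
  cosα=-0.8660 sinα=-0.5000 | (4,3) | tMaxX 0.2540 tMaxY 1.1800 | tΔX 1.1547 tΔY 2.0000
    t=0.2540 [x] (3,3) — stop
  → r_3 = 0.2540
beam 4: φ=90°, α=255°
  cosα=-0.2588 sinα=-0.9659 | (4,3) | tMaxX 0.8500 tMaxY 0.6108 | tΔX 3.8637 tΔY 1.0353
    t=0.6108 [y] (4,2)
    t=0.8500 [x] (3,2)
    t=1.6461 [y] (3,1)
    t=2.6814 [y] (3,0) — stop
  → r_4 = 2.6814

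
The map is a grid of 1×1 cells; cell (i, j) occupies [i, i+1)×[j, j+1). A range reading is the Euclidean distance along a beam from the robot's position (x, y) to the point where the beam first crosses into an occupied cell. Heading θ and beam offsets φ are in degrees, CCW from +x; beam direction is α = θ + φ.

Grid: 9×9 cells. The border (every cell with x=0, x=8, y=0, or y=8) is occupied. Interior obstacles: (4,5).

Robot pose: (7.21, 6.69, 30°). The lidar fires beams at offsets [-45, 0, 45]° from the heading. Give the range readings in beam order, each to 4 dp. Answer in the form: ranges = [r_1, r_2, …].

beam 1: φ=-45°, α=345°
  direction (0.9659, -0.2588); cell (7,6); t to first gridline: x 0.8179, y 2.6660 (then +1.0353 / +3.8637)
    (8,6) via x @ 0.8179  # hit
  → r_1 = 0.8179
beam 2: φ=0°, α=30°
  direction (0.8660, 0.5000); cell (7,6); t to first gridline: x 0.9122, y 0.6200 (then +1.1547 / +2.0000)
    (7,7) via y @ 0.6200
    (8,7) via x @ 0.9122  # hit
  → r_2 = 0.9122
beam 3: φ=45°, α=75°
  direction (0.2588, 0.9659); cell (7,6); t to first gridline: x 3.0523, y 0.3209 (then +3.8637 / +1.0353)
    (7,7) via y @ 0.3209
    (7,8) via y @ 1.3562  # hit
  → r_3 = 1.3562

ranges = [0.8179, 0.9122, 1.3562]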